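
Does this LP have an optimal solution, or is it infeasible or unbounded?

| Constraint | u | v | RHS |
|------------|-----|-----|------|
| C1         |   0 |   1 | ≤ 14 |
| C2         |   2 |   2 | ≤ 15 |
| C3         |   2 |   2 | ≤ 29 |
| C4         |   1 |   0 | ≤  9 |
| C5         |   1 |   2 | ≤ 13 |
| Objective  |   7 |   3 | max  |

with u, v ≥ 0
The point (7.5, 0) satisfies every constraint, so the LP is feasible; the constraints give u ≤ 9 and v ≤ 14, which with u, v ≥ 0 keep the feasible region inside a bounded box. A feasible, bounded LP attains a finite optimum at a vertex.

Evaluating z = 7u + 3v at each vertex:
  (0, 0): z = 0
  (7.5, 0): z = 52.5
  (2, 5.5): z = 30.5
  (0, 6.5): z = 19.5

Bounded optimum: z* = 52.5 at (7.5, 0).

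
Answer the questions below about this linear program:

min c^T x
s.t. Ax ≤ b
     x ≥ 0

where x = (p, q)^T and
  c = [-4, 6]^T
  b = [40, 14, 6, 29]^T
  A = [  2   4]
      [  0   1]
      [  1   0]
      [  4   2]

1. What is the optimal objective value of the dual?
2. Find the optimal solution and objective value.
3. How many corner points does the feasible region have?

1. -24 (by strong duality, equal to the primal optimum)
2. p = 6, q = 0, z = -24
3. 5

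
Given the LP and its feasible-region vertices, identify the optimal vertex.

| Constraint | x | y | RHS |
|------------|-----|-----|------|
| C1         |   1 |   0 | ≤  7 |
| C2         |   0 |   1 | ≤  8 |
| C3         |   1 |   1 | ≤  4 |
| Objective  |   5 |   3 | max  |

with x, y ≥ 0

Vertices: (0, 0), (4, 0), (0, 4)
Evaluating z = 5x + 3y at each vertex:
  (0, 0): z = 0
  (4, 0): z = 20
  (0, 4): z = 12

The largest value is z = 20, attained at (4, 0).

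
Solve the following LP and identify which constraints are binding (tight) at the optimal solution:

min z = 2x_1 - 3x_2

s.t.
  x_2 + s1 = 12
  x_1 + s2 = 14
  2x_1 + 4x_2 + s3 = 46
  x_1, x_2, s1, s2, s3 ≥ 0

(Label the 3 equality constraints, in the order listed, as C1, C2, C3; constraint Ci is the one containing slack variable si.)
Optimal: x_1 = 0, x_2 = 11.5
Slack at optimum:
  C1: slack = 0.5
  C2: slack = 14
  C3: slack = 0 (binding)
  x_1 ≥ 0: x_1 = 0 (binding)
  x_2 ≥ 0: x_2 = 11.5
Binding constraints: C3, x_1 ≥ 0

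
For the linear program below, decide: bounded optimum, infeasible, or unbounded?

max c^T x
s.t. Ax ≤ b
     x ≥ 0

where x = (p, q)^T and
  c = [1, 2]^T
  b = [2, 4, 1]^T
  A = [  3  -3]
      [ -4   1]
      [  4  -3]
Feasible point: (0, 0) satisfies every constraint, so the LP is feasible.
Direction d = (1, 4): for each constraint row a, a·d ≤ 0 —
  (3)(1) + (-3)(4) = -9 ≤ 0
  (-4)(1) + (1)(4) = 0 ≤ 0
  (4)(1) + (-3)(4) = -8 ≤ 0
and d ≥ 0, so (0, 0) + t·d stays feasible for every t ≥ 0. Along this ray z = p + 2q changes by 9 per unit t, so z → +∞.

Unbounded: there is a feasible ray along which z → +∞.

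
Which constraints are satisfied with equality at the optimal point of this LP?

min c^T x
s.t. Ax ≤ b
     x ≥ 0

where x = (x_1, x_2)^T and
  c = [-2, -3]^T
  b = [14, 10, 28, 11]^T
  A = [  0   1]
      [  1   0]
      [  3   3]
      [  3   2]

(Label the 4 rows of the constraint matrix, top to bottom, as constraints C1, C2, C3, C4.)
Optimal: x_1 = 0, x_2 = 5.5
Slack at optimum:
  C1: slack = 8.5
  C2: slack = 10
  C3: slack = 11.5
  C4: slack = 0 (binding)
  x_1 ≥ 0: x_1 = 0 (binding)
  x_2 ≥ 0: x_2 = 5.5
Binding constraints: C4, x_1 ≥ 0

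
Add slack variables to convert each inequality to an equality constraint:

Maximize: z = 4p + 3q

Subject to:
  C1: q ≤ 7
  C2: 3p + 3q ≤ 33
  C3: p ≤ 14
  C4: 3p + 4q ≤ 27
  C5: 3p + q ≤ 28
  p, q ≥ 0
max z = 4p + 3q

s.t.
  q + s1 = 7
  3p + 3q + s2 = 33
  p + s3 = 14
  3p + 4q + s4 = 27
  3p + q + s5 = 28
  p, q, s1, s2, s3, s4, s5 ≥ 0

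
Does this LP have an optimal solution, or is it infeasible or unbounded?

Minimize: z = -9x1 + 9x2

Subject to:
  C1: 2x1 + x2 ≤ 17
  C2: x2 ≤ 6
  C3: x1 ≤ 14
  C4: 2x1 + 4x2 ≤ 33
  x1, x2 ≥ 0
The point (8.5, 0) satisfies every constraint, so the LP is feasible; the constraints give x1 ≤ 14 and x2 ≤ 6, which with x1, x2 ≥ 0 keep the feasible region inside a bounded box. A feasible, bounded LP attains a finite optimum at a vertex.

Evaluating z = -9x1 + 9x2 at each vertex:
  (0, 0): z = 0
  (8.5, 0): z = -76.5
  (5.833, 5.333): z = -4.5
  (4.5, 6): z = 13.5
  (0, 6): z = 54

Bounded optimum: z* = -76.5 at (8.5, 0).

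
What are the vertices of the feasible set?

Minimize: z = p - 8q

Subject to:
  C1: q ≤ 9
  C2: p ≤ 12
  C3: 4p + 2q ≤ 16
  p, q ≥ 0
Each vertex is the intersection of two constraint boundaries that also satisfies all remaining constraints:
  p = 0 and q = 0 → (0, 0)
  4p + 2q = 16 and q = 0 → (4, 0)
  4p + 2q = 16 and p = 0 → (0, 8)

Vertices: (0, 0), (4, 0), (0, 8)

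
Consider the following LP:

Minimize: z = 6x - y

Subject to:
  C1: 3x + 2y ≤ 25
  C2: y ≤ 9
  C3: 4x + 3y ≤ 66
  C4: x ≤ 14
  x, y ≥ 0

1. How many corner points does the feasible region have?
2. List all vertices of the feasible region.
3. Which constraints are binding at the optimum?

1. 4
2. (0, 0), (8.333, 0), (2.333, 9), (0, 9)
3. C2, x ≥ 0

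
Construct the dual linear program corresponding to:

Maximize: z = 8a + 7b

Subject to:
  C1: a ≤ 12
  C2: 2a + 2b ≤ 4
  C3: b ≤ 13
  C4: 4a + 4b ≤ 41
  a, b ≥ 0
Minimize: z = 12y1 + 4y2 + 13y3 + 41y4

Subject to:
  C1: -y1 - 2y2 - 4y4 ≤ -8
  C2: -2y2 - y3 - 4y4 ≤ -7
  y1, y2, y3, y4 ≥ 0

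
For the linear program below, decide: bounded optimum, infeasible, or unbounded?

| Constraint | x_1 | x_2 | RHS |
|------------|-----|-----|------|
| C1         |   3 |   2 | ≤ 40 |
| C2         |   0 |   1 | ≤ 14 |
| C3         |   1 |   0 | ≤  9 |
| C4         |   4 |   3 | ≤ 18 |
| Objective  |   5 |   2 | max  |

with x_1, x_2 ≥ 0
The point (4.5, 0) satisfies every constraint, so the LP is feasible; the constraints give x_1 ≤ 9 and x_2 ≤ 14, which with x_1, x_2 ≥ 0 keep the feasible region inside a bounded box. A feasible, bounded LP attains a finite optimum at a vertex.

Evaluating z = 5x_1 + 2x_2 at each vertex:
  (0, 0): z = 0
  (4.5, 0): z = 22.5
  (0, 6): z = 12

Feasible with finite optimum z* = 22.5 at (4.5, 0).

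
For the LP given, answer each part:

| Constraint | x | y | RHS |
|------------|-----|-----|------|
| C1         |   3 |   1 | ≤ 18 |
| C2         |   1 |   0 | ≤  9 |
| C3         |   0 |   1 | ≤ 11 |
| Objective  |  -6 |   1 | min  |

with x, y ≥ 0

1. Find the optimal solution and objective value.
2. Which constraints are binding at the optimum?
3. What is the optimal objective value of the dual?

1. x = 6, y = 0, z = -36
2. C1, y ≥ 0
3. -36 (by strong duality, equal to the primal optimum)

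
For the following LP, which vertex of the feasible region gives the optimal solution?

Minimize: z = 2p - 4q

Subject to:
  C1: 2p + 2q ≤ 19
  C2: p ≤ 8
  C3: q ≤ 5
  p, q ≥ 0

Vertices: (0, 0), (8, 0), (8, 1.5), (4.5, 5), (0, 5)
(0, 5) with z = -20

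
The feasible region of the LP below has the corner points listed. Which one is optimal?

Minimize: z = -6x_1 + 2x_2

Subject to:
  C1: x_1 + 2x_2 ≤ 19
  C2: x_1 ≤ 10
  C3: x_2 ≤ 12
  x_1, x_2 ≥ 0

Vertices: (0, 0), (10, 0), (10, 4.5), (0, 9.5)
(10, 0) with z = -60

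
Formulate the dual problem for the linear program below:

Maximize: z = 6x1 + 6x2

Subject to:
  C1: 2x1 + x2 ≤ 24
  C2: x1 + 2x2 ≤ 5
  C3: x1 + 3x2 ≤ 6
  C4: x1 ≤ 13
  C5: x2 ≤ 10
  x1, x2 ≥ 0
Minimize: z = 24y1 + 5y2 + 6y3 + 13y4 + 10y5

Subject to:
  C1: -2y1 - y2 - y3 - y4 ≤ -6
  C2: -y1 - 2y2 - 3y3 - y5 ≤ -6
  y1, y2, y3, y4, y5 ≥ 0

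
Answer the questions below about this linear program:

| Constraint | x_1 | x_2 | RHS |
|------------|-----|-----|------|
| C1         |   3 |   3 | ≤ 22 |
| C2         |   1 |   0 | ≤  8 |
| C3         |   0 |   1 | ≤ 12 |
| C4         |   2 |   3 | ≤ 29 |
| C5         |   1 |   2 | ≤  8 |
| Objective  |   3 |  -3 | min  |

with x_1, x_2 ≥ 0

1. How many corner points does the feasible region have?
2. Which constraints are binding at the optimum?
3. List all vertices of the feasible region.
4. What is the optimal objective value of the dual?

1. 4
2. C5, x_1 ≥ 0
3. (0, 0), (7.333, 0), (6.667, 0.6667), (0, 4)
4. -12 (by strong duality, equal to the primal optimum)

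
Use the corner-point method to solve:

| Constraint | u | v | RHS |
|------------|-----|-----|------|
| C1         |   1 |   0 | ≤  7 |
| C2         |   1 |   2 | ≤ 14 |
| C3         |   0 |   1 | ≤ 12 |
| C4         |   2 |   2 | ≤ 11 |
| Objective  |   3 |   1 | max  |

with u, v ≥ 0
u = 5.5, v = 0, z = 16.5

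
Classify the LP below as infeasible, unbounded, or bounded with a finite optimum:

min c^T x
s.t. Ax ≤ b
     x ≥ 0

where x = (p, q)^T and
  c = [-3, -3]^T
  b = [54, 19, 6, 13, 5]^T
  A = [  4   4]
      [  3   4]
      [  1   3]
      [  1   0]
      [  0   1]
The point (6, 0) satisfies every constraint, so the LP is feasible; the constraints give p ≤ 13 and q ≤ 5, which with p, q ≥ 0 keep the feasible region inside a bounded box. A feasible, bounded LP attains a finite optimum at a vertex.

Evaluating z = -3p - 3q at each vertex:
  (0, 0): z = 0
  (6, 0): z = -18
  (0, 2): z = -6

Bounded optimum: z* = -18 at (6, 0).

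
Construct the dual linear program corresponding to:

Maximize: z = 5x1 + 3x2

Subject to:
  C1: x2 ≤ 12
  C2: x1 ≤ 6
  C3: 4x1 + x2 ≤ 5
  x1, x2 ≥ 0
Minimize: z = 12y1 + 6y2 + 5y3

Subject to:
  C1: -y2 - 4y3 ≤ -5
  C2: -y1 - y3 ≤ -3
  y1, y2, y3 ≥ 0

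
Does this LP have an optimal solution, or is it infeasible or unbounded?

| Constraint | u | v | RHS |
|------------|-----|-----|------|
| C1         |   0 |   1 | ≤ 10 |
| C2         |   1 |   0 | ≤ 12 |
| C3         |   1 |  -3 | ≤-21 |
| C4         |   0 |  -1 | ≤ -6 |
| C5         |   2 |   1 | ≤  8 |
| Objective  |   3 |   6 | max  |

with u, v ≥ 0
The point (0, 8) satisfies every constraint, so the LP is feasible; the constraints give u ≤ 12 and v ≤ 10, which with u, v ≥ 0 keep the feasible region inside a bounded box. A feasible, bounded LP attains a finite optimum at a vertex.

Feasible with finite optimum z* = 48 at (0, 8).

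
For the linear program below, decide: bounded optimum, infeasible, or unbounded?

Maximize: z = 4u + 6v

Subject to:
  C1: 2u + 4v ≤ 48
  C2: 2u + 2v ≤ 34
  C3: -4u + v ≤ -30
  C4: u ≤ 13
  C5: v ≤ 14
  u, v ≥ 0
The point (10, 7) satisfies every constraint, so the LP is feasible; the constraints give u ≤ 13 and v ≤ 14, which with u, v ≥ 0 keep the feasible region inside a bounded box. A feasible, bounded LP attains a finite optimum at a vertex.

Evaluating z = 4u + 6v at each vertex:
  (7.5, 0): z = 30
  (13, 0): z = 52
  (13, 4): z = 76
  (10, 7): z = 82
  (9.333, 7.333): z = 81.33

Bounded optimum: z* = 82 at (10, 7).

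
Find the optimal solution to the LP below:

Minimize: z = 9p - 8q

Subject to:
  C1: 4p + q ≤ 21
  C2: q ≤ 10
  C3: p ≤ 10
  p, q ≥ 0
Each vertex is the intersection of two constraint boundaries that also satisfies all remaining constraints:
  p = 0 and q = 0 → (0, 0)
  4p + q = 21 and q = 0 → (5.25, 0)
  4p + q = 21 and q = 10 → (2.75, 10)
  q = 10 and p = 0 → (0, 10)

Evaluating z = 9p - 8q at each vertex:
  (0, 0): z = 0
  (5.25, 0): z = 47.25
  (2.75, 10): z = -55.25
  (0, 10): z = -80

The minimum is at (0, 10) with z = -80.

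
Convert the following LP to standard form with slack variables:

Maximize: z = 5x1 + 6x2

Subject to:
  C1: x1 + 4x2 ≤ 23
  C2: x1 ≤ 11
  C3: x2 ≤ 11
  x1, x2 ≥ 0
max z = 5x1 + 6x2

s.t.
  x1 + 4x2 + s1 = 23
  x1 + s2 = 11
  x2 + s3 = 11
  x1, x2, s1, s2, s3 ≥ 0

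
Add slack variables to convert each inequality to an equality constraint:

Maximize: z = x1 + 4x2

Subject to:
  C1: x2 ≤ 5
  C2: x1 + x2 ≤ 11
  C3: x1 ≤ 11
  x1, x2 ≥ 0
max z = x1 + 4x2

s.t.
  x2 + s1 = 5
  x1 + x2 + s2 = 11
  x1 + s3 = 11
  x1, x2, s1, s2, s3 ≥ 0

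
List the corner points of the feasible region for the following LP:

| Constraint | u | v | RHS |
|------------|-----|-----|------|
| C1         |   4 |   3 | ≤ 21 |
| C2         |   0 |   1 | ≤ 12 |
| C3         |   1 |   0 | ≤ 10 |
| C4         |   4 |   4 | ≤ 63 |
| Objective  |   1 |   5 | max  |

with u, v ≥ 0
Each vertex is the intersection of two constraint boundaries that also satisfies all remaining constraints:
  u = 0 and v = 0 → (0, 0)
  4u + 3v = 21 and v = 0 → (5.25, 0)
  4u + 3v = 21 and u = 0 → (0, 7)

Vertices: (0, 0), (5.25, 0), (0, 7)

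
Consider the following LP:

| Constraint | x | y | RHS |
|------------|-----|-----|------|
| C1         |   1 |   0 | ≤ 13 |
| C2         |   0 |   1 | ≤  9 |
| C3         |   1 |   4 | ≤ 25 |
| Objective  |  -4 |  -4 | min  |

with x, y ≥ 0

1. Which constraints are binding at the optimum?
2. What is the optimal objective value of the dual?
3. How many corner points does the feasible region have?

1. C1, C3
2. -64 (by strong duality, equal to the primal optimum)
3. 4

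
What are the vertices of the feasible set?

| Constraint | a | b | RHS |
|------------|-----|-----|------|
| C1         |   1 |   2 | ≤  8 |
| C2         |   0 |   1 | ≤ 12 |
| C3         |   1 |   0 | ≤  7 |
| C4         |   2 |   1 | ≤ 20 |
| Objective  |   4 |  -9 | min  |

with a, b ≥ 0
Each vertex is the intersection of two constraint boundaries that also satisfies all remaining constraints:
  a = 0 and b = 0 → (0, 0)
  a = 7 and b = 0 → (7, 0)
  a + 2b = 8 and a = 7 → (7, 0.5)
  a + 2b = 8 and a = 0 → (0, 4)

Vertices: (0, 0), (7, 0), (7, 0.5), (0, 4)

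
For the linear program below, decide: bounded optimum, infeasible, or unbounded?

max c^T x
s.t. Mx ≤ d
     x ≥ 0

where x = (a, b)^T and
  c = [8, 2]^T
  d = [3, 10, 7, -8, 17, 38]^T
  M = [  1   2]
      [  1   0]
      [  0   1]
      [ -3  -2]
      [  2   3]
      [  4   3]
The point (3, 0) satisfies every constraint, so the LP is feasible; the constraints give a ≤ 10 and b ≤ 7, which with a, b ≥ 0 keep the feasible region inside a bounded box. A feasible, bounded LP attains a finite optimum at a vertex.

Evaluating z = 8a + 2b at each vertex:
  (2.667, 0): z = 21.33
  (3, 0): z = 24
  (2.5, 0.25): z = 20.5

Bounded optimum: z* = 24 at (3, 0).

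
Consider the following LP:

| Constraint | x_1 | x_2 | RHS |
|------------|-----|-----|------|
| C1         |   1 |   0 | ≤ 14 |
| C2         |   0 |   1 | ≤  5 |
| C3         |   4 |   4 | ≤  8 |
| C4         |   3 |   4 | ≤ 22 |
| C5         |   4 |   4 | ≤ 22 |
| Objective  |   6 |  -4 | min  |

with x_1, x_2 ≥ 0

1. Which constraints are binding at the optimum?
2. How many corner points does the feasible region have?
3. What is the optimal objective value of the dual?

1. C3, x_1 ≥ 0
2. 3
3. -8 (by strong duality, equal to the primal optimum)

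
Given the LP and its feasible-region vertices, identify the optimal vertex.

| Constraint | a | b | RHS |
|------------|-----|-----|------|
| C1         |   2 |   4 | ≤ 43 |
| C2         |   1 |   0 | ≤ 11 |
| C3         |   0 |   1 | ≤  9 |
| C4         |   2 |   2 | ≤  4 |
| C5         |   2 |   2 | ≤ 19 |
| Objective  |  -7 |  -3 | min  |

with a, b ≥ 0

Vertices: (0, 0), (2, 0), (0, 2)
(2, 0) with z = -14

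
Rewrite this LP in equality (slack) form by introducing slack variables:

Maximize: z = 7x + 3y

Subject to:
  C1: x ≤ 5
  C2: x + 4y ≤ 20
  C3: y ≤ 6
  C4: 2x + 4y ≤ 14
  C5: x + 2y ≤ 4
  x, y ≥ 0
max z = 7x + 3y

s.t.
  x + s1 = 5
  x + 4y + s2 = 20
  y + s3 = 6
  2x + 4y + s4 = 14
  x + 2y + s5 = 4
  x, y, s1, s2, s3, s4, s5 ≥ 0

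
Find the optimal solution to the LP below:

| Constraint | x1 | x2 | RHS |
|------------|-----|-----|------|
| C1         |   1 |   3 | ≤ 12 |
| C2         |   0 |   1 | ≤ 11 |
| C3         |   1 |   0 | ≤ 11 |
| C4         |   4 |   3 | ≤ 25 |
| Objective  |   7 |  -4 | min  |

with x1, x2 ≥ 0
x1 = 0, x2 = 4, z = -16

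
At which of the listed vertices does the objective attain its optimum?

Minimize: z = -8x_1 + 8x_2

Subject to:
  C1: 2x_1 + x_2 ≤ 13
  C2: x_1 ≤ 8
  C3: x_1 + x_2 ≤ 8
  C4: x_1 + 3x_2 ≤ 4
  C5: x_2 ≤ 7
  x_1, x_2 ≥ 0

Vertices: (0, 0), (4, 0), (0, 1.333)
(4, 0) with z = -32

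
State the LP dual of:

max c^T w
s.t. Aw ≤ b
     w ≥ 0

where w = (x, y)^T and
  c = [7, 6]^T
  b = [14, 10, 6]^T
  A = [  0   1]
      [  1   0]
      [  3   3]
Minimize: z = 14y1 + 10y2 + 6y3

Subject to:
  C1: -y2 - 3y3 ≤ -7
  C2: -y1 - 3y3 ≤ -6
  y1, y2, y3 ≥ 0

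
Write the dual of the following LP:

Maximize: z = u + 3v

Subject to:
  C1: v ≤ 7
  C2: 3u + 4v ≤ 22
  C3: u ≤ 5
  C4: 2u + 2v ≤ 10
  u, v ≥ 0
Minimize: z = 7y1 + 22y2 + 5y3 + 10y4

Subject to:
  C1: -3y2 - y3 - 2y4 ≤ -1
  C2: -y1 - 4y2 - 2y4 ≤ -3
  y1, y2, y3, y4 ≥ 0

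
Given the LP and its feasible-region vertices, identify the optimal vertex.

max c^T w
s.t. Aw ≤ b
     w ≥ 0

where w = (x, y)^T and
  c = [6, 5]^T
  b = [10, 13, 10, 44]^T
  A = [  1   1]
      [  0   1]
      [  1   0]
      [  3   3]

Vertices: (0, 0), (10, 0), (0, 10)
Evaluating z = 6x + 5y at each vertex:
  (0, 0): z = 0
  (10, 0): z = 60
  (0, 10): z = 50

The largest value is z = 60, attained at (10, 0).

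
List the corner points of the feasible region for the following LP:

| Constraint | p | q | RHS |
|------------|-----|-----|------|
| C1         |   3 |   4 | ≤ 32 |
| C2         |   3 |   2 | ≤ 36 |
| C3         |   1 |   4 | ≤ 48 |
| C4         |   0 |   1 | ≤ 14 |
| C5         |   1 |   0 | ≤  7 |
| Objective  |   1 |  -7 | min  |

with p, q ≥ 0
Each vertex is the intersection of two constraint boundaries that also satisfies all remaining constraints:
  p = 0 and q = 0 → (0, 0)
  p = 7 and q = 0 → (7, 0)
  3p + 4q = 32 and p = 7 → (7, 2.75)
  3p + 4q = 32 and p = 0 → (0, 8)

Vertices: (0, 0), (7, 0), (7, 2.75), (0, 8)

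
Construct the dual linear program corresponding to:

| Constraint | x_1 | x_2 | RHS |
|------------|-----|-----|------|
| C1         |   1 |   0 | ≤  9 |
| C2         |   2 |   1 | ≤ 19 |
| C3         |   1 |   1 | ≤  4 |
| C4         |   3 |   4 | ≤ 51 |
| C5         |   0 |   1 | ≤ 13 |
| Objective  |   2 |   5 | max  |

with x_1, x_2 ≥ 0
Minimize: z = 9y1 + 19y2 + 4y3 + 51y4 + 13y5

Subject to:
  C1: -y1 - 2y2 - y3 - 3y4 ≤ -2
  C2: -y2 - y3 - 4y4 - y5 ≤ -5
  y1, y2, y3, y4, y5 ≥ 0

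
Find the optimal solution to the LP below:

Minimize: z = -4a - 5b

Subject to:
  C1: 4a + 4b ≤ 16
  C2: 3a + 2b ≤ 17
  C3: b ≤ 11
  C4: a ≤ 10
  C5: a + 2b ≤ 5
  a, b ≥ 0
Each vertex is the intersection of two constraint boundaries that also satisfies all remaining constraints:
  a = 0 and b = 0 → (0, 0)
  4a + 4b = 16 and b = 0 → (4, 0)
  4a + 4b = 16 and a + 2b = 5 → (3, 1)
  a + 2b = 5 and a = 0 → (0, 2.5)

Evaluating z = -4a - 5b at each vertex:
  (0, 0): z = 0
  (4, 0): z = -16
  (3, 1): z = -17
  (0, 2.5): z = -12.5

The minimum is at (3, 1) with z = -17.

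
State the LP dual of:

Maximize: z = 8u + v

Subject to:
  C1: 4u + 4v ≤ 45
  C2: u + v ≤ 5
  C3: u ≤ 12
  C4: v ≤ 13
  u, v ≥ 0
Minimize: z = 45y1 + 5y2 + 12y3 + 13y4

Subject to:
  C1: -4y1 - y2 - y3 ≤ -8
  C2: -4y1 - y2 - y4 ≤ -1
  y1, y2, y3, y4 ≥ 0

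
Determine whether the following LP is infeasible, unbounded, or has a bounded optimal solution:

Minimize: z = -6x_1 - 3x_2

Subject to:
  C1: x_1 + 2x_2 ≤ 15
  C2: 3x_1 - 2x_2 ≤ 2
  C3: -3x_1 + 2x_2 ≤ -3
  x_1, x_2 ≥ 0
C2 requires 3x_1 - 2x_2 ≤ 2, while C3 (-3x_1 + 2x_2 ≤ -3) is equivalent to 3x_1 - 2x_2 ≥ 3. Together they would need 3 ≤ 3x_1 - 2x_2 ≤ 2, which is impossible since 3 > 2. No point satisfies all constraints.

Infeasible — the constraint set is empty.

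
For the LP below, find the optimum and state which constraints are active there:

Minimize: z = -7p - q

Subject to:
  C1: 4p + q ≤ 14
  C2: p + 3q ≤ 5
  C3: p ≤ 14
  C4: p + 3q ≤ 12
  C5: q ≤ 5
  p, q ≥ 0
Optimal: p = 3.5, q = 0
Binding: C1, q ≥ 0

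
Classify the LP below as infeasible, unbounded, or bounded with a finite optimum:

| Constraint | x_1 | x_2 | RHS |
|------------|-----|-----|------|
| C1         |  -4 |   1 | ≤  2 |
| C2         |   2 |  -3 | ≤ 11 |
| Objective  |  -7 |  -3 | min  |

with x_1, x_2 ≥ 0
Feasible point: (0, 0) satisfies every constraint, so the LP is feasible.
Direction d = (1, 1): for each constraint row a, a·d ≤ 0 —
  (-4)(1) + (1)(1) = -3 ≤ 0
  (2)(1) + (-3)(1) = -1 ≤ 0
and d ≥ 0, so (0, 0) + t·d stays feasible for every t ≥ 0. Along this ray z = -7x_1 - 3x_2 changes by -10 per unit t, so z → −∞.

Unbounded: there is a feasible ray along which z → −∞.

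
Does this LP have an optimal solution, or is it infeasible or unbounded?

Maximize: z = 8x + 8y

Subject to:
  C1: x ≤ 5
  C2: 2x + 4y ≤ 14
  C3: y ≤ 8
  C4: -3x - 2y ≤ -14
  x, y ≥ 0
The point (5, 1) satisfies every constraint, so the LP is feasible; the constraints give x ≤ 5 and y ≤ 8, which with x, y ≥ 0 keep the feasible region inside a bounded box. A feasible, bounded LP attains a finite optimum at a vertex.

Evaluating z = 8x + 8y at each vertex:
  (4.667, 0): z = 37.33
  (5, 0): z = 40
  (5, 1): z = 48
  (3.5, 1.75): z = 42

The LP has an optimal solution: (5, 1) with z = 48.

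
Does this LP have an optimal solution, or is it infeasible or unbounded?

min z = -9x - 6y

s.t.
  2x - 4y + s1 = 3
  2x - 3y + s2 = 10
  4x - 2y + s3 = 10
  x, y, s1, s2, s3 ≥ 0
Feasible point: (0, 0) satisfies every constraint, so the LP is feasible.
Direction d = (0, 1): for each constraint row a, a·d ≤ 0 —
  (2)(0) + (-4)(1) = -4 ≤ 0
  (2)(0) + (-3)(1) = -3 ≤ 0
  (4)(0) + (-2)(1) = -2 ≤ 0
and d ≥ 0, so (0, 0) + t·d stays feasible for every t ≥ 0. Along this ray z = -9x - 6y changes by -6 per unit t, so z → −∞.

The LP is unbounded; z can be made arbitrarily small.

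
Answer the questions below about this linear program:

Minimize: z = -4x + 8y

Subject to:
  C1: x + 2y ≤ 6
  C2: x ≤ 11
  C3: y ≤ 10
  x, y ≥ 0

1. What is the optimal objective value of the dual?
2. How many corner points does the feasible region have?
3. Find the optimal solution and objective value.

1. -24 (by strong duality, equal to the primal optimum)
2. 3
3. x = 6, y = 0, z = -24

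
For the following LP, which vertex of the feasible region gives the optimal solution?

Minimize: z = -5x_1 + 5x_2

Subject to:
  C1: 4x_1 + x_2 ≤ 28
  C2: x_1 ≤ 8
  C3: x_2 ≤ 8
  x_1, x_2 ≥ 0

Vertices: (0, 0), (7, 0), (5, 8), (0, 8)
(7, 0) with z = -35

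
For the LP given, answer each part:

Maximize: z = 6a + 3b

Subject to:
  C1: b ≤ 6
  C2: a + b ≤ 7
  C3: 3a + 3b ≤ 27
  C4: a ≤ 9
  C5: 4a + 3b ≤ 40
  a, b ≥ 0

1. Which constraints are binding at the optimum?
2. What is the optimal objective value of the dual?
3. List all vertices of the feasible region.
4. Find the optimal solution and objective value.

1. C2, b ≥ 0
2. 42 (by strong duality, equal to the primal optimum)
3. (0, 0), (7, 0), (1, 6), (0, 6)
4. a = 7, b = 0, z = 42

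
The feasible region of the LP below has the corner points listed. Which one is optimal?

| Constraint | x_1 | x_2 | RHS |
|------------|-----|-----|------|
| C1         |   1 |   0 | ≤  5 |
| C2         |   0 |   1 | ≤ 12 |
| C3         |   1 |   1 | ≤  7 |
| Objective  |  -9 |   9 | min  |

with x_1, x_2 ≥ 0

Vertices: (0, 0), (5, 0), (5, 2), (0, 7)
(5, 0) with z = -45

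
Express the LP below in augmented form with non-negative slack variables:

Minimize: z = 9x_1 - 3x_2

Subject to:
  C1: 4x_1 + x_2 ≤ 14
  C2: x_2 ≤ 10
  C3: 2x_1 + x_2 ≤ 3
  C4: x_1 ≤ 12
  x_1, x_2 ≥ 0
min z = 9x_1 - 3x_2

s.t.
  4x_1 + x_2 + s1 = 14
  x_2 + s2 = 10
  2x_1 + x_2 + s3 = 3
  x_1 + s4 = 12
  x_1, x_2, s1, s2, s3, s4 ≥ 0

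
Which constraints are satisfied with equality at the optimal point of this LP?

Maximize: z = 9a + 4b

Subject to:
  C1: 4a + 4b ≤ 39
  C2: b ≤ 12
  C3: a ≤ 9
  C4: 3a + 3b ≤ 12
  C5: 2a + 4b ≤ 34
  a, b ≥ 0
Optimal: a = 4, b = 0
Binding: C4, b ≥ 0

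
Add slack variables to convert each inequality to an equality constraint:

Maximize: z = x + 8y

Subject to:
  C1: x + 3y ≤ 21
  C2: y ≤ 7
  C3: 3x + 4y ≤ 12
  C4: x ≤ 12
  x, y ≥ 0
max z = x + 8y

s.t.
  x + 3y + s1 = 21
  y + s2 = 7
  3x + 4y + s3 = 12
  x + s4 = 12
  x, y, s1, s2, s3, s4 ≥ 0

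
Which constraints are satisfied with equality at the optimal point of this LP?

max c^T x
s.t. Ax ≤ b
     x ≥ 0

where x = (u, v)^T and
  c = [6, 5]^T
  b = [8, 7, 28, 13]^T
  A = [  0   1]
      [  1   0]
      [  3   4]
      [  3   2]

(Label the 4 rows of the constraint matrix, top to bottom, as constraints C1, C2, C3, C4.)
Optimal: u = 0, v = 6.5
Binding: C4, u ≥ 0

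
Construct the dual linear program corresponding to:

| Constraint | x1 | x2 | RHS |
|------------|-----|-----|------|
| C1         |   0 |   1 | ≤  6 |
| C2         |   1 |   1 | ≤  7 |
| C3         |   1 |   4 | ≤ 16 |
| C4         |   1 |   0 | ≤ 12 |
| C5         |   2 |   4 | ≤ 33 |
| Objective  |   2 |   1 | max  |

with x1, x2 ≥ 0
Minimize: z = 6y1 + 7y2 + 16y3 + 12y4 + 33y5

Subject to:
  C1: -y2 - y3 - y4 - 2y5 ≤ -2
  C2: -y1 - y2 - 4y3 - 4y5 ≤ -1
  y1, y2, y3, y4, y5 ≥ 0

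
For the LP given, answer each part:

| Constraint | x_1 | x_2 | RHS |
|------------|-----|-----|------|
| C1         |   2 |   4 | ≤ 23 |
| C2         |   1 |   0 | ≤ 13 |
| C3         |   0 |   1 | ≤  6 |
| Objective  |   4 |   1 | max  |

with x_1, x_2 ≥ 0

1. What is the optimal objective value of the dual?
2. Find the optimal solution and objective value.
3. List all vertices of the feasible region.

1. 46 (by strong duality, equal to the primal optimum)
2. x_1 = 11.5, x_2 = 0, z = 46
3. (0, 0), (11.5, 0), (0, 5.75)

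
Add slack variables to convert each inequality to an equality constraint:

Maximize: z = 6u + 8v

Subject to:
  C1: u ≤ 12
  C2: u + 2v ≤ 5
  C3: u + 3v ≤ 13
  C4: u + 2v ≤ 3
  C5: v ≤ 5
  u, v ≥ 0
max z = 6u + 8v

s.t.
  u + s1 = 12
  u + 2v + s2 = 5
  u + 3v + s3 = 13
  u + 2v + s4 = 3
  v + s5 = 5
  u, v, s1, s2, s3, s4, s5 ≥ 0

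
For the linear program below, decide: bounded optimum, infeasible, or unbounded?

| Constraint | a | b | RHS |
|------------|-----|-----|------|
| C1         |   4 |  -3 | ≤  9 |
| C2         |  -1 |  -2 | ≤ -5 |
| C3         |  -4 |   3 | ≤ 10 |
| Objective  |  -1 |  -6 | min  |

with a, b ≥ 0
Feasible point: (0, 3) satisfies every constraint, so the LP is feasible.
Direction d = (3, 4): for each constraint row a, a·d ≤ 0 —
  (4)(3) + (-3)(4) = 0 ≤ 0
  (-1)(3) + (-2)(4) = -11 ≤ 0
  (-4)(3) + (3)(4) = 0 ≤ 0
and d ≥ 0, so (0, 3) + t·d stays feasible for every t ≥ 0. Along this ray z = -a - 6b changes by -27 per unit t, so z → −∞.

The LP is unbounded; z can be made arbitrarily small.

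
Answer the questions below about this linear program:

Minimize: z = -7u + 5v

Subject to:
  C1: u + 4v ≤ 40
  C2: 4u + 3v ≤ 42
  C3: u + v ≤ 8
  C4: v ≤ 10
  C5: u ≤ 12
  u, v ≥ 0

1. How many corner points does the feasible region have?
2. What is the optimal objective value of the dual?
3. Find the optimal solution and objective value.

1. 3
2. -56 (by strong duality, equal to the primal optimum)
3. u = 8, v = 0, z = -56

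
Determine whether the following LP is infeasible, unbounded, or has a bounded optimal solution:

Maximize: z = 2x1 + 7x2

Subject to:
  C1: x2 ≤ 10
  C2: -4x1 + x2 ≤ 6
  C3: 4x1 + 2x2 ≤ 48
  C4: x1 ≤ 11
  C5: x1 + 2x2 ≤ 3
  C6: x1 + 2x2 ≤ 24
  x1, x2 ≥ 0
The point (0, 1.5) satisfies every constraint, so the LP is feasible; the constraints give x1 ≤ 11 and x2 ≤ 10, which with x1, x2 ≥ 0 keep the feasible region inside a bounded box. A feasible, bounded LP attains a finite optimum at a vertex.

Evaluating z = 2x1 + 7x2 at each vertex:
  (0, 0): z = 0
  (3, 0): z = 6
  (0, 1.5): z = 10.5

Feasible with finite optimum z* = 10.5 at (0, 1.5).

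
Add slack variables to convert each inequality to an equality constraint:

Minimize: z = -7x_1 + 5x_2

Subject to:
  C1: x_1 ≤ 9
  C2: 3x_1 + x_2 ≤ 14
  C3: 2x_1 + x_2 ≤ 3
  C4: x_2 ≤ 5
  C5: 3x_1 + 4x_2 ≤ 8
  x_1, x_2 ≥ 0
min z = -7x_1 + 5x_2

s.t.
  x_1 + s1 = 9
  3x_1 + x_2 + s2 = 14
  2x_1 + x_2 + s3 = 3
  x_2 + s4 = 5
  3x_1 + 4x_2 + s5 = 8
  x_1, x_2, s1, s2, s3, s4, s5 ≥ 0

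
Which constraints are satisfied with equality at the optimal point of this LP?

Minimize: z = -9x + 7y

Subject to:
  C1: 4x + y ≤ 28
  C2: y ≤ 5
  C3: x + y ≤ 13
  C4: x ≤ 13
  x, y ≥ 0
Optimal: x = 7, y = 0
Slack at optimum:
  C1: slack = 0 (binding)
  C2: slack = 5
  C3: slack = 6
  C4: slack = 6
  x ≥ 0: x = 7
  y ≥ 0: y = 0 (binding)
Binding constraints: C1, y ≥ 0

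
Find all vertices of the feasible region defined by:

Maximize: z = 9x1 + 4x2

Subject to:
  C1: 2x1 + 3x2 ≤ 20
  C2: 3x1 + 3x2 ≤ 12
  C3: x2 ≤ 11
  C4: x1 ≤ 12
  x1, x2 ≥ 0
Each vertex is the intersection of two constraint boundaries that also satisfies all remaining constraints:
  x1 = 0 and x2 = 0 → (0, 0)
  3x1 + 3x2 = 12 and x2 = 0 → (4, 0)
  3x1 + 3x2 = 12 and x1 = 0 → (0, 4)

Vertices: (0, 0), (4, 0), (0, 4)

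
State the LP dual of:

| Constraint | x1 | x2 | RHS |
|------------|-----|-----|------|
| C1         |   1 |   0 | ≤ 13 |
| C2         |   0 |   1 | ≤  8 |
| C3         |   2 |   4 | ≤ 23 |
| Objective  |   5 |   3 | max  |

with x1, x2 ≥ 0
Minimize: z = 13y1 + 8y2 + 23y3

Subject to:
  C1: -y1 - 2y3 ≤ -5
  C2: -y2 - 4y3 ≤ -3
  y1, y2, y3 ≥ 0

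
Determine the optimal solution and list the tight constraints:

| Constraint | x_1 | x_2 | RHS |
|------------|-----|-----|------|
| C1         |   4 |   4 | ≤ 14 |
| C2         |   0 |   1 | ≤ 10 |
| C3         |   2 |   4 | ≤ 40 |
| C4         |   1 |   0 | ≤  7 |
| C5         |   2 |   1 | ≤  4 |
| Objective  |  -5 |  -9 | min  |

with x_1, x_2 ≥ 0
Optimal: x_1 = 0, x_2 = 3.5
Binding: C1, x_1 ≥ 0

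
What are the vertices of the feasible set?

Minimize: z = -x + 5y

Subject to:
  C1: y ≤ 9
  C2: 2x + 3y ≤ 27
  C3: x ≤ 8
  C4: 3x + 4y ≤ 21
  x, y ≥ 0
Each vertex is the intersection of two constraint boundaries that also satisfies all remaining constraints:
  x = 0 and y = 0 → (0, 0)
  3x + 4y = 21 and y = 0 → (7, 0)
  3x + 4y = 21 and x = 0 → (0, 5.25)

Vertices: (0, 0), (7, 0), (0, 5.25)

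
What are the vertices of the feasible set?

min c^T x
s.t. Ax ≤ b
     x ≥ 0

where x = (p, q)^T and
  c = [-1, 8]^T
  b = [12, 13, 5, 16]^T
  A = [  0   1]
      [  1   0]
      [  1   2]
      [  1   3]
Each vertex is the intersection of two constraint boundaries that also satisfies all remaining constraints:
  p = 0 and q = 0 → (0, 0)
  p + 2q = 5 and q = 0 → (5, 0)
  p + 2q = 5 and p = 0 → (0, 2.5)

Vertices: (0, 0), (5, 0), (0, 2.5)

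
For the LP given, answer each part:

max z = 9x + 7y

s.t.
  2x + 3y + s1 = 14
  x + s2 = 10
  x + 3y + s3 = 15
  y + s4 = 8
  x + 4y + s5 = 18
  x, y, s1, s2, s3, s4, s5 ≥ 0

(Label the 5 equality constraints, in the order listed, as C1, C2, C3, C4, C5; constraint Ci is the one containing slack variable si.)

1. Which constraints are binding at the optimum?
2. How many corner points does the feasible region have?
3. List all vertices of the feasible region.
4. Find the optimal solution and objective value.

1. C1, y ≥ 0
2. 4
3. (0, 0), (7, 0), (0.4, 4.4), (0, 4.5)
4. x = 7, y = 0, z = 63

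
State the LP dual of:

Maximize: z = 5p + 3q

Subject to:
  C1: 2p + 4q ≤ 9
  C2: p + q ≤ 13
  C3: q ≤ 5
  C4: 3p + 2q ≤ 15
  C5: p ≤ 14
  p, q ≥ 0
Minimize: z = 9y1 + 13y2 + 5y3 + 15y4 + 14y5

Subject to:
  C1: -2y1 - y2 - 3y4 - y5 ≤ -5
  C2: -4y1 - y2 - y3 - 2y4 ≤ -3
  y1, y2, y3, y4, y5 ≥ 0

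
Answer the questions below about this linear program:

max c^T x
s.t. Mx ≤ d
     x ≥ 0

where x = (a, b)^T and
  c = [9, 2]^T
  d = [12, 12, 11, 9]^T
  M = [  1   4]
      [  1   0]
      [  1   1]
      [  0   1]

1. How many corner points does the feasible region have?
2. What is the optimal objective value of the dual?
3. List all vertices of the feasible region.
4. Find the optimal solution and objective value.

1. 4
2. 99 (by strong duality, equal to the primal optimum)
3. (0, 0), (11, 0), (10.67, 0.3333), (0, 3)
4. a = 11, b = 0, z = 99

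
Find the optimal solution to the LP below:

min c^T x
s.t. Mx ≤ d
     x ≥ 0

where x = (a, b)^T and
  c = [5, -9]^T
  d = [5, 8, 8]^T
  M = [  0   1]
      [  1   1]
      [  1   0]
Each vertex is the intersection of two constraint boundaries that also satisfies all remaining constraints:
  a = 0 and b = 0 → (0, 0)
  a + b = 8 and a = 8 → (8, 0)
  b = 5 and a + b = 8 → (3, 5)
  b = 5 and a = 0 → (0, 5)

Evaluating z = 5a - 9b at each vertex:
  (0, 0): z = 0
  (8, 0): z = 40
  (3, 5): z = -30
  (0, 5): z = -45

The minimum is at (0, 5) with z = -45.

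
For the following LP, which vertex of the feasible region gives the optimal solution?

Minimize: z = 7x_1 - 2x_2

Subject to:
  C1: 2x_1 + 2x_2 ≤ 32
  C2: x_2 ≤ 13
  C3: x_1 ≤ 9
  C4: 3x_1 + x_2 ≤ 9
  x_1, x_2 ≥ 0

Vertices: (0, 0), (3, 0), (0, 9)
(0, 9) with z = -18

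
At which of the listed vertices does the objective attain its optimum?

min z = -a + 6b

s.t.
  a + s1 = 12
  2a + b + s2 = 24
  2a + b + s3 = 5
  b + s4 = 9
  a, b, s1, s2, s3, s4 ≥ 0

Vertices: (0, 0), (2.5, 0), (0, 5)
Evaluating z = -a + 6b at each vertex:
  (0, 0): z = 0
  (2.5, 0): z = -2.5
  (0, 5): z = 30

The smallest value is z = -2.5, attained at (2.5, 0).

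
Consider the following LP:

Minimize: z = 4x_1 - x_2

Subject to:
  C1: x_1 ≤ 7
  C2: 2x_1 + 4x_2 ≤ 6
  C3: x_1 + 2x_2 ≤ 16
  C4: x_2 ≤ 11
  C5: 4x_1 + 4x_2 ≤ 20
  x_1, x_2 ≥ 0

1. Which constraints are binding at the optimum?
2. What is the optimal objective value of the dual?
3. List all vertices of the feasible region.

1. C2, x_1 ≥ 0
2. -1.5 (by strong duality, equal to the primal optimum)
3. (0, 0), (3, 0), (0, 1.5)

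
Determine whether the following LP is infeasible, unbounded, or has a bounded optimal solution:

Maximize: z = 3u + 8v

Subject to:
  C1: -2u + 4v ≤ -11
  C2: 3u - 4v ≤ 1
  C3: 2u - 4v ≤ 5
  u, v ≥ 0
C3 requires 2u - 4v ≤ 5, while C1 (-2u + 4v ≤ -11) is equivalent to 2u - 4v ≥ 11. Together they would need 11 ≤ 2u - 4v ≤ 5, which is impossible since 11 > 5. No point satisfies all constraints.

Infeasible — the constraint set is empty.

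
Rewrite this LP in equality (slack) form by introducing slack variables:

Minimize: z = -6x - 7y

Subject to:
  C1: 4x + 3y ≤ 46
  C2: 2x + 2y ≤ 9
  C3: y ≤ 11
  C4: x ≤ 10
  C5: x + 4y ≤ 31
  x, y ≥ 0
min z = -6x - 7y

s.t.
  4x + 3y + s1 = 46
  2x + 2y + s2 = 9
  y + s3 = 11
  x + s4 = 10
  x + 4y + s5 = 31
  x, y, s1, s2, s3, s4, s5 ≥ 0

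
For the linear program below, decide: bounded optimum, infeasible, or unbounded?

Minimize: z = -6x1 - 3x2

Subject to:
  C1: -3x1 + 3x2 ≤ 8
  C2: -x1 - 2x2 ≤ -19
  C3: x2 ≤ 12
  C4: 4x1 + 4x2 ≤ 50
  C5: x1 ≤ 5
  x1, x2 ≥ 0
The point (5, 7.5) satisfies every constraint, so the LP is feasible; the constraints give x1 ≤ 5 and x2 ≤ 12, which with x1, x2 ≥ 0 keep the feasible region inside a bounded box. A feasible, bounded LP attains a finite optimum at a vertex.

The LP has an optimal solution: (5, 7.5) with z = -52.5.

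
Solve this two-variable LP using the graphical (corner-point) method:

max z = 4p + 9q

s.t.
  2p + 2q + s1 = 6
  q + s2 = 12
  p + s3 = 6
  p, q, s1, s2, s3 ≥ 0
p = 0, q = 3, z = 27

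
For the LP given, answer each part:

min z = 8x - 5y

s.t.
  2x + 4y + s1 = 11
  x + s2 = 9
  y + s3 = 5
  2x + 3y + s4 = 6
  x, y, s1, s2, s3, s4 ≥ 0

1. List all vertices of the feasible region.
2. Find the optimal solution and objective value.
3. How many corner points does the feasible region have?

1. (0, 0), (3, 0), (0, 2)
2. x = 0, y = 2, z = -10
3. 3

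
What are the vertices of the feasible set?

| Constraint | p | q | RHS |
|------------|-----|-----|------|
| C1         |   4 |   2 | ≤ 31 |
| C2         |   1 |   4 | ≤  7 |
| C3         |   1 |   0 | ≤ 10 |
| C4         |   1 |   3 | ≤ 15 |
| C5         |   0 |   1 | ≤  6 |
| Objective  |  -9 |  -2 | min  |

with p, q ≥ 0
Each vertex is the intersection of two constraint boundaries that also satisfies all remaining constraints:
  p = 0 and q = 0 → (0, 0)
  p + 4q = 7 and q = 0 → (7, 0)
  p + 4q = 7 and p = 0 → (0, 1.75)

Vertices: (0, 0), (7, 0), (0, 1.75)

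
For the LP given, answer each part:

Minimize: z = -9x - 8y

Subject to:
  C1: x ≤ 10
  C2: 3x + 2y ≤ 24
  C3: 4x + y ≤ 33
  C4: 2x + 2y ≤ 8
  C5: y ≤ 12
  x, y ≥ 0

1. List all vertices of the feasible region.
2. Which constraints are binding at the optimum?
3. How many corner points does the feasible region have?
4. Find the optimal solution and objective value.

1. (0, 0), (4, 0), (0, 4)
2. C4, y ≥ 0
3. 3
4. x = 4, y = 0, z = -36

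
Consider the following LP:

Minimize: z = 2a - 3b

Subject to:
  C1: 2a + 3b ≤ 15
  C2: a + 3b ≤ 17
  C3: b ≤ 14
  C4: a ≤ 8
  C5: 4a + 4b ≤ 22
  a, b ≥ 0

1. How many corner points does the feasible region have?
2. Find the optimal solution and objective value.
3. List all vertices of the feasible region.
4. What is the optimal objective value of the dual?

1. 4
2. a = 0, b = 5, z = -15
3. (0, 0), (5.5, 0), (1.5, 4), (0, 5)
4. -15 (by strong duality, equal to the primal optimum)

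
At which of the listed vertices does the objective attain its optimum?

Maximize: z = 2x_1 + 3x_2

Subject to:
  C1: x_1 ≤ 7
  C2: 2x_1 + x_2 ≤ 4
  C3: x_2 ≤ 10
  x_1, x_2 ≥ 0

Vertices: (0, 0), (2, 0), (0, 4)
(0, 4) with z = 12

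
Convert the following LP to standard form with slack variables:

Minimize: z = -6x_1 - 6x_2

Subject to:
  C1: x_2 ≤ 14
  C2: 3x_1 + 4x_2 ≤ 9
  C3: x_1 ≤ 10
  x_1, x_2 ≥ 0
min z = -6x_1 - 6x_2

s.t.
  x_2 + s1 = 14
  3x_1 + 4x_2 + s2 = 9
  x_1 + s3 = 10
  x_1, x_2, s1, s2, s3 ≥ 0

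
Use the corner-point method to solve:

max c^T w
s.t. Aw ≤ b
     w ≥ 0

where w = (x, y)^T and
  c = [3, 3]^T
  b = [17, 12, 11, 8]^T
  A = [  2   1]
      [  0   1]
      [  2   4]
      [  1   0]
x = 5.5, y = 0, z = 16.5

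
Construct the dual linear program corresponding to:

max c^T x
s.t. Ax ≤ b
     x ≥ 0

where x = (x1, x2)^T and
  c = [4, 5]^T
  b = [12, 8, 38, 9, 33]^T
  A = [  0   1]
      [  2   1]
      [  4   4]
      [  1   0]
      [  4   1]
Minimize: z = 12y1 + 8y2 + 38y3 + 9y4 + 33y5

Subject to:
  C1: -2y2 - 4y3 - y4 - 4y5 ≤ -4
  C2: -y1 - y2 - 4y3 - y5 ≤ -5
  y1, y2, y3, y4, y5 ≥ 0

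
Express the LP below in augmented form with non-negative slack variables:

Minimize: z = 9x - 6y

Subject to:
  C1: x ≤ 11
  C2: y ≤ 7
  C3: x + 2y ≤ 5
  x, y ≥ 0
min z = 9x - 6y

s.t.
  x + s1 = 11
  y + s2 = 7
  x + 2y + s3 = 5
  x, y, s1, s2, s3 ≥ 0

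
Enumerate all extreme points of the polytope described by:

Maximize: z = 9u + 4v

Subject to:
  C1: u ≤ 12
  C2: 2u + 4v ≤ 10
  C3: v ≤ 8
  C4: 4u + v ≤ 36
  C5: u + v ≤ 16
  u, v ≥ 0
Each vertex is the intersection of two constraint boundaries that also satisfies all remaining constraints:
  u = 0 and v = 0 → (0, 0)
  2u + 4v = 10 and v = 0 → (5, 0)
  2u + 4v = 10 and u = 0 → (0, 2.5)

Vertices: (0, 0), (5, 0), (0, 2.5)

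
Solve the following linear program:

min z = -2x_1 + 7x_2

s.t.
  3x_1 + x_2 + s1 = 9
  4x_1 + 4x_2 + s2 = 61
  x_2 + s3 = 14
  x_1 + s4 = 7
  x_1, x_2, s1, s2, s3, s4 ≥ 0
Each vertex is the intersection of two constraint boundaries that also satisfies all remaining constraints:
  x_1 = 0 and x_2 = 0 → (0, 0)
  3x_1 + x_2 = 9 and x_2 = 0 → (3, 0)
  3x_1 + x_2 = 9 and x_1 = 0 → (0, 9)

Evaluating z = -2x_1 + 7x_2 at each vertex:
  (0, 0): z = 0
  (3, 0): z = -6
  (0, 9): z = 63

The minimum is at (3, 0) with z = -6.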